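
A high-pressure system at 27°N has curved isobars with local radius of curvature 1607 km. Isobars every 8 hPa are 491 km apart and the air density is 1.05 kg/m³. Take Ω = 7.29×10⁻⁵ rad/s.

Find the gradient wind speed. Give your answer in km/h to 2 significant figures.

Coriolis parameter at 27°N:
f = 2Ω sin φ = 2 × 7.29×10⁻⁵ × sin 27° = 6.62×10⁻⁵ s⁻¹
Pressure gradient: |∂P/∂n| = 800 Pa / 491000 m = 1.63×10⁻³ Pa/m
Geostrophic speed: V_g = |∂P/∂n|/(fρ) = 1.63×10⁻³/(6.62×10⁻⁵ × 1.05) = 23.4 m/s
Around a high, pressure-gradient force acts outward with centrifugal, so Coriolis balances both:
fV = (1/ρ)|∂P/∂n| + V²/R  →  V² − fR·V + fR·V_g = 0
With fR = 6.62×10⁻⁵ × 1607×10³ m = 106 m/s:
V = [fR − √((fR)² − 4 fR V_g)]/2 = [106 − √(106² − 4×106×23.4)]/2 = 34.9 m/s
Supergeostrophic (V > V_g = 23.4 m/s), as expected around a high.
Converting: 34.9 m/s × 3.6 = 130 km/h

130 km/h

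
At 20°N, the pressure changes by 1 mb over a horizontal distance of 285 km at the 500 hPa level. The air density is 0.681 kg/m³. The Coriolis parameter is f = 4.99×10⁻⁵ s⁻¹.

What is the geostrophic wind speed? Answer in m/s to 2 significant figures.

10 m/s

Pressure gradient: |∂P/∂n| = 100 Pa / 285000 m = 3.51×10⁻⁴ Pa/m
Geostrophic balance (pressure-gradient force = Coriolis force):
V_g = (1/(fρ)) |∂P/∂n| = 3.51×10⁻⁴ / (4.99×10⁻⁵ × 0.681) = 10.3 m/s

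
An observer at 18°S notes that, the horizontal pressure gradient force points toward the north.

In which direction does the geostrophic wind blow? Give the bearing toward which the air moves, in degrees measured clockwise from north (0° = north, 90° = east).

The pressure-gradient force points toward the north (bearing 000°).
Geostrophic balance: in the Southern Hemisphere the Coriolis force deflects motion to the left, so the geostrophic wind blows 90° to the left of the pressure-gradient force (low pressure on the right).
Rotating 000° by 90° counterclockwise gives 270° — the wind blows toward the west.

270°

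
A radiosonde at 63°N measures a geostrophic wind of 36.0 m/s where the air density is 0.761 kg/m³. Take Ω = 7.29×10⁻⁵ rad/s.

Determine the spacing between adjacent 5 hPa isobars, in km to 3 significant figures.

140 km

Coriolis parameter at 63°N:
f = 2Ω sin φ = 2 × 7.29×10⁻⁵ × sin 63° = 1.30×10⁻⁴ s⁻¹
Geostrophic balance rearranged: |∂P/∂n| = f ρ V_g
|∂P/∂n| = 1.30×10⁻⁴ × 0.761 × 36.0 = 3.56×10⁻³ Pa/m
Isobar spacing: Δn = ΔP/|∂P/∂n| = 500 Pa / 3.56×10⁻³ Pa/m = 140490 m ≈ 140 km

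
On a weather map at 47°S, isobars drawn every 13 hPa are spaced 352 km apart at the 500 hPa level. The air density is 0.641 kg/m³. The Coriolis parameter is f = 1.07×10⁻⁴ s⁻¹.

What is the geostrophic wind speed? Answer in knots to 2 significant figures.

Pressure gradient: |∂P/∂n| = 1300 Pa / 352000 m = 3.69×10⁻³ Pa/m
Geostrophic balance (pressure-gradient force = Coriolis force):
V_g = (1/(fρ)) |∂P/∂n| = 3.69×10⁻³ / (1.07×10⁻⁴ × 0.641) = 53.8 m/s
Converting: 53.8 m/s × 1.944 = 100 knots

100 knots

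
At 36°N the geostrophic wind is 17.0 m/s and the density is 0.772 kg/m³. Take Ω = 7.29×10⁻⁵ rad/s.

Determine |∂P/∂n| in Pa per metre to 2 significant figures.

Coriolis parameter at 36°N:
f = 2Ω sin φ = 2 × 7.29×10⁻⁵ × sin 36° = 8.57×10⁻⁵ s⁻¹
Geostrophic balance rearranged: |∂P/∂n| = f ρ V_g
|∂P/∂n| = 8.57×10⁻⁵ × 0.772 × 17.0 = 1.12×10⁻³ Pa/m

1.1×10⁻³ Pa/m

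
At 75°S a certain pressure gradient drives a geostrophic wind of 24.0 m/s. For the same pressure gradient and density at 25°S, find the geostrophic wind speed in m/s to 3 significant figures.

54.9 m/s

With the same pressure gradient and density, V_g ∝ 1/f ∝ 1/sin φ.
V₂ = V₁ · sin φ₁ / sin φ₂ = 24.0 × sin 75° / sin 25°
V₂ = 24.0 × 0.9659/0.4226 = 54.9 m/s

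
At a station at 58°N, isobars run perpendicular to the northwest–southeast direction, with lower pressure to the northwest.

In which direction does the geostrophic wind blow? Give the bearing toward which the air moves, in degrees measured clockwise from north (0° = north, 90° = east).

045°

The pressure-gradient force points toward the northwest (bearing 315°).
Geostrophic balance: in the Northern Hemisphere the Coriolis force deflects motion to the right, so the geostrophic wind blows 90° to the right of the pressure-gradient force (low pressure on the left).
Rotating 315° by 90° clockwise gives 045° — the wind blows toward the northeast.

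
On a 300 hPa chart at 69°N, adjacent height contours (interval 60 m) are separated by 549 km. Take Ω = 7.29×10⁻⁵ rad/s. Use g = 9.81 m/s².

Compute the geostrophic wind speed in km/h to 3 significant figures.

Coriolis parameter at 69°N:
f = 2Ω sin φ = 2 × 7.29×10⁻⁵ × sin 69° = 1.36×10⁻⁴ s⁻¹
Height gradient: |∂Z/∂n| = 60 m / 549000 m = 1.09×10⁻⁴
On a pressure surface, geostrophic balance gives V_g = (g/f)|∂Z/∂n|:
V_g = 9.81 × 1.09×10⁻⁴ / 1.36×10⁻⁴ = 7.88 m/s
Converting: 7.88 m/s × 3.6 = 28.4 km/h

28.4 km/h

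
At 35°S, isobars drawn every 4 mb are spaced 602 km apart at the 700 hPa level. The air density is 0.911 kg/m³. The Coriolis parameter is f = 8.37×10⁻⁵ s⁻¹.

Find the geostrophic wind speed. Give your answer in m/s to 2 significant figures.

Pressure gradient: |∂P/∂n| = 400 Pa / 602000 m = 6.64×10⁻⁴ Pa/m
Geostrophic balance (pressure-gradient force = Coriolis force):
V_g = (1/(fρ)) |∂P/∂n| = 6.64×10⁻⁴ / (8.37×10⁻⁵ × 0.911) = 8.71 m/s

8.7 m/s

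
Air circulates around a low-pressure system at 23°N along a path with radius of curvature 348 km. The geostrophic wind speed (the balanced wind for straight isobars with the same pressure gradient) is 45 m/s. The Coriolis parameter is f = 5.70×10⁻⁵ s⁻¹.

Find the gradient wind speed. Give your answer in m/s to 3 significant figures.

Around a low, centrifugal force acts outward with Coriolis, so pressure-gradient force balances both:
(1/ρ)|∂P/∂n| = fV + V²/R  →  V² + fR·V − fR·V_g = 0
With fR = 5.70×10⁻⁵ × 348×10³ m = 19.8 m/s:
V = [−fR + √((fR)² + 4 fR V_g)]/2 = [−19.8 + √(19.8² + 4×19.8×45)]/2 = 21.6 m/s
Subgeostrophic (V < V_g = 45 m/s), as expected around a low.

21.6 m/s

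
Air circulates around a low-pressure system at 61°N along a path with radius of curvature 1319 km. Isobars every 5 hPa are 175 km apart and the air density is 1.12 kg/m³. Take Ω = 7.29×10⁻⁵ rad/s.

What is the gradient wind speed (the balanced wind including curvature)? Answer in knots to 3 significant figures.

35.1 knots

Coriolis parameter at 61°N:
f = 2Ω sin φ = 2 × 7.29×10⁻⁵ × sin 61° = 1.28×10⁻⁴ s⁻¹
Pressure gradient: |∂P/∂n| = 500 Pa / 175000 m = 2.86×10⁻³ Pa/m
Geostrophic speed: V_g = |∂P/∂n|/(fρ) = 2.86×10⁻³/(1.28×10⁻⁴ × 1.12) = 20.0 m/s
Around a low, centrifugal force acts outward with Coriolis, so pressure-gradient force balances both:
(1/ρ)|∂P/∂n| = fV + V²/R  →  V² + fR·V − fR·V_g = 0
With fR = 1.28×10⁻⁴ × 1319×10³ m = 168 m/s:
V = [−fR + √((fR)² + 4 fR V_g)]/2 = [−168 + √(168² + 4×168×20)]/2 = 18.1 m/s
Subgeostrophic (V < V_g = 20 m/s), as expected around a low.
Converting: 18.1 m/s × 1.944 = 35.1 knots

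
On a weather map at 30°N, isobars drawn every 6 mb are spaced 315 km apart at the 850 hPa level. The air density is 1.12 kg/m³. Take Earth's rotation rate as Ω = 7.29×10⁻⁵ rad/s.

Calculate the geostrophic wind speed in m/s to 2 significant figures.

Coriolis parameter at 30°N:
f = 2Ω sin φ = 2 × 7.29×10⁻⁵ × sin 30° = 7.29×10⁻⁵ s⁻¹
Pressure gradient: |∂P/∂n| = 600 Pa / 315000 m = 1.90×10⁻³ Pa/m
Geostrophic balance (pressure-gradient force = Coriolis force):
V_g = (1/(fρ)) |∂P/∂n| = 1.90×10⁻³ / (7.29×10⁻⁵ × 1.12) = 23.3 m/s

23 m/s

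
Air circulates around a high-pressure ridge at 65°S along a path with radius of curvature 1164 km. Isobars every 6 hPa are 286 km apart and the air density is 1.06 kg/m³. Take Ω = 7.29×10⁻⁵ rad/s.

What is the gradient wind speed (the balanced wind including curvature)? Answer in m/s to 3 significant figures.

Coriolis parameter at 65°S:
f = 2Ω sin φ = 2 × 7.29×10⁻⁵ × sin 65° = 1.32×10⁻⁴ s⁻¹
Pressure gradient: |∂P/∂n| = 600 Pa / 286000 m = 2.10×10⁻³ Pa/m
Geostrophic speed: V_g = |∂P/∂n|/(fρ) = 2.10×10⁻³/(1.32×10⁻⁴ × 1.06) = 15.0 m/s
Around a high, pressure-gradient force acts outward with centrifugal, so Coriolis balances both:
fV = (1/ρ)|∂P/∂n| + V²/R  →  V² − fR·V + fR·V_g = 0
With fR = 1.32×10⁻⁴ × 1164×10³ m = 154 m/s:
V = [fR − √((fR)² − 4 fR V_g)]/2 = [154 − √(154² − 4×154×15)]/2 = 16.8 m/s
Supergeostrophic (V > V_g = 15 m/s), as expected around a high.

16.8 m/s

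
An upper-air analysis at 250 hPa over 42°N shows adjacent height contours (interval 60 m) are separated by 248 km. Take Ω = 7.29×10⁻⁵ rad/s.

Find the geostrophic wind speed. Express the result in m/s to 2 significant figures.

24 m/s

Coriolis parameter at 42°N:
f = 2Ω sin φ = 2 × 7.29×10⁻⁵ × sin 42° = 9.76×10⁻⁵ s⁻¹
Height gradient: |∂Z/∂n| = 60 m / 248000 m = 2.42×10⁻⁴
On a pressure surface, geostrophic balance gives V_g = (g/f)|∂Z/∂n|:
V_g = 9.81 × 2.42×10⁻⁴ / 9.76×10⁻⁵ = 24.3 m/s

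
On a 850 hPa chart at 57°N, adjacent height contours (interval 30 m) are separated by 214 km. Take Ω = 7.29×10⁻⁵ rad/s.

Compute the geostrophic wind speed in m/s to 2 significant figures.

11 m/s

Coriolis parameter at 57°N:
f = 2Ω sin φ = 2 × 7.29×10⁻⁵ × sin 57° = 1.22×10⁻⁴ s⁻¹
Height gradient: |∂Z/∂n| = 30 m / 214000 m = 1.40×10⁻⁴
On a pressure surface, geostrophic balance gives V_g = (g/f)|∂Z/∂n|:
V_g = 9.81 × 1.40×10⁻⁴ / 1.22×10⁻⁴ = 11.2 m/s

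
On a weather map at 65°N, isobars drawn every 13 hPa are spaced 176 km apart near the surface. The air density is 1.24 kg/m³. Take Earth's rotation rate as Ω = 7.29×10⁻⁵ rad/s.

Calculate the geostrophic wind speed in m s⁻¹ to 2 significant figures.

45 m s⁻¹

Coriolis parameter at 65°N:
f = 2Ω sin φ = 2 × 7.29×10⁻⁵ × sin 65° = 1.32×10⁻⁴ s⁻¹
Pressure gradient: |∂P/∂n| = 1300 Pa / 176000 m = 7.39×10⁻³ Pa/m
Geostrophic balance (pressure-gradient force = Coriolis force):
V_g = (1/(fρ)) |∂P/∂n| = 7.39×10⁻³ / (1.32×10⁻⁴ × 1.24) = 45.1 m/s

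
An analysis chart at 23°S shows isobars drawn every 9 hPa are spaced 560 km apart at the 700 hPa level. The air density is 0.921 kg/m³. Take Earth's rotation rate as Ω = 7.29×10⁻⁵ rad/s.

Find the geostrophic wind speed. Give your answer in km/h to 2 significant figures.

110 km/h

Coriolis parameter at 23°S:
f = 2Ω sin φ = 2 × 7.29×10⁻⁵ × sin 23° = 5.70×10⁻⁵ s⁻¹
Pressure gradient: |∂P/∂n| = 900 Pa / 560000 m = 1.61×10⁻³ Pa/m
Geostrophic balance (pressure-gradient force = Coriolis force):
V_g = (1/(fρ)) |∂P/∂n| = 1.61×10⁻³ / (5.70×10⁻⁵ × 0.921) = 30.6 m/s
Converting: 30.6 m/s × 3.6 = 110 km/h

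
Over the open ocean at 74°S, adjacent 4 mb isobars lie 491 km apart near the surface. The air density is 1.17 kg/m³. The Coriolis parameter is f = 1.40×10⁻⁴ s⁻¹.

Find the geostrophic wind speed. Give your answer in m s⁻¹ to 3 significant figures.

4.97 m s⁻¹

Pressure gradient: |∂P/∂n| = 400 Pa / 491000 m = 8.15×10⁻⁴ Pa/m
Geostrophic balance (pressure-gradient force = Coriolis force):
V_g = (1/(fρ)) |∂P/∂n| = 8.15×10⁻⁴ / (1.40×10⁻⁴ × 1.17) = 4.97 m/s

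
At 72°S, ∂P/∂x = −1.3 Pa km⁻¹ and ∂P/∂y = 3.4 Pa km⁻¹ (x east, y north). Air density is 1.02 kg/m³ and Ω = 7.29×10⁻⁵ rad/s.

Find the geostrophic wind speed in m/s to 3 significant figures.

25.7 m/s

Coriolis parameter at 72°S:
f = 2Ω sin φ = 2 × 7.29×10⁻⁵ × sin 72° = 1.39×10⁻⁴ s⁻¹
In the Southern Hemisphere f is negative: f = −1.39×10⁻⁴ s⁻¹.
Component geostrophic relations (x east, y north):
u_g = −(1/(fρ)) ∂P/∂y,  v_g = (1/(fρ)) ∂P/∂x
u_g = −(3.4×10⁻³)/(−1.39×10⁻⁴ × 1.02) = 24.0 m/s;  v_g = (−1.3×10⁻³)/(−1.39×10⁻⁴ × 1.02) = 9.19 m/s
|V_g| = √(u_g² + v_g²) = 25.7 m/s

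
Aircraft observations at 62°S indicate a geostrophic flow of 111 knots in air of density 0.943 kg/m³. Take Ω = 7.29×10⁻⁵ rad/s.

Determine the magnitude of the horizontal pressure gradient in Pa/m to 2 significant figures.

Coriolis parameter at 62°S:
f = 2Ω sin φ = 2 × 7.29×10⁻⁵ × sin 62° = 1.29×10⁻⁴ s⁻¹
Wind speed in SI: 111 knots = 57.1 m/s
Geostrophic balance rearranged: |∂P/∂n| = f ρ V_g
|∂P/∂n| = 1.29×10⁻⁴ × 0.943 × 57.1 = 6.93×10⁻³ Pa/m

6.9×10⁻³ Pa/m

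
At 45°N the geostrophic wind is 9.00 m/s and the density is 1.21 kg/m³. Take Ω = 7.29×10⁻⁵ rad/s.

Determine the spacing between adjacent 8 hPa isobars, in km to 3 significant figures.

713 km

Coriolis parameter at 45°N:
f = 2Ω sin φ = 2 × 7.29×10⁻⁵ × sin 45° = 1.03×10⁻⁴ s⁻¹
Geostrophic balance rearranged: |∂P/∂n| = f ρ V_g
|∂P/∂n| = 1.03×10⁻⁴ × 1.21 × 9.00 = 1.12×10⁻³ Pa/m
Isobar spacing: Δn = ΔP/|∂P/∂n| = 800 Pa / 1.12×10⁻³ Pa/m = 712557 m ≈ 713 km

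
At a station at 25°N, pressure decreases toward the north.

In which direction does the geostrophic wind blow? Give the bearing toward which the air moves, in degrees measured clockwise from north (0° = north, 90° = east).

090°

The pressure-gradient force points toward the north (bearing 000°).
Geostrophic balance: in the Northern Hemisphere the Coriolis force deflects motion to the right, so the geostrophic wind blows 90° to the right of the pressure-gradient force (low pressure on the left).
Rotating 000° by 90° clockwise gives 090° — the wind blows toward the east.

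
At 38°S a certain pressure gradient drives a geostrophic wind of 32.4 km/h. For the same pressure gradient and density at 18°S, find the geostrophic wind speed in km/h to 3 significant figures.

With the same pressure gradient and density, V_g ∝ 1/f ∝ 1/sin φ.
V₂ = V₁ · sin φ₁ / sin φ₂ = 32.4 × sin 38° / sin 18°
V₂ = 32.4 × 0.6157/0.3090 = 64.6 km/h

64.6 km/h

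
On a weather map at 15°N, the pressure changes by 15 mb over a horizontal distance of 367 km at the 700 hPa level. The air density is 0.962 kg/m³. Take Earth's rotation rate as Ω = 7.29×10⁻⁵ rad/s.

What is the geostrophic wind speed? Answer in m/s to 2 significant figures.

110 m/s

Coriolis parameter at 15°N:
f = 2Ω sin φ = 2 × 7.29×10⁻⁵ × sin 15° = 3.77×10⁻⁵ s⁻¹
Pressure gradient: |∂P/∂n| = 1500 Pa / 367000 m = 4.09×10⁻³ Pa/m
Geostrophic balance (pressure-gradient force = Coriolis force):
V_g = (1/(fρ)) |∂P/∂n| = 4.09×10⁻³ / (3.77×10⁻⁵ × 0.962) = 113 m/s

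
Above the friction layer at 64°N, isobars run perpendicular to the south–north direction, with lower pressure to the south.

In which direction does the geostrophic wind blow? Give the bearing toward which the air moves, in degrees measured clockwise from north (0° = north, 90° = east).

The pressure-gradient force points toward the south (bearing 180°).
Geostrophic balance: in the Northern Hemisphere the Coriolis force deflects motion to the right, so the geostrophic wind blows 90° to the right of the pressure-gradient force (low pressure on the left).
Rotating 180° by 90° clockwise gives 270° — the wind blows toward the west.

270°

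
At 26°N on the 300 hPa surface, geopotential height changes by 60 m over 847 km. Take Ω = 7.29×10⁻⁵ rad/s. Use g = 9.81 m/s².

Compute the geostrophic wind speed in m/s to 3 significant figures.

10.9 m/s

Coriolis parameter at 26°N:
f = 2Ω sin φ = 2 × 7.29×10⁻⁵ × sin 26° = 6.39×10⁻⁵ s⁻¹
Height gradient: |∂Z/∂n| = 60 m / 847000 m = 7.08×10⁻⁵
On a pressure surface, geostrophic balance gives V_g = (g/f)|∂Z/∂n|:
V_g = 9.81 × 7.08×10⁻⁵ / 6.39×10⁻⁵ = 10.9 m/s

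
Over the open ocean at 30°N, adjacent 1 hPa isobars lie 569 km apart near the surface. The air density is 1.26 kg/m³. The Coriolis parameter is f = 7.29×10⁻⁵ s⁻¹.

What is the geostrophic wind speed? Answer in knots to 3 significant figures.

3.72 knots

Pressure gradient: |∂P/∂n| = 100 Pa / 569000 m = 1.76×10⁻⁴ Pa/m
Geostrophic balance (pressure-gradient force = Coriolis force):
V_g = (1/(fρ)) |∂P/∂n| = 1.76×10⁻⁴ / (7.29×10⁻⁵ × 1.26) = 1.91 m/s
Converting: 1.91 m/s × 1.944 = 3.72 knots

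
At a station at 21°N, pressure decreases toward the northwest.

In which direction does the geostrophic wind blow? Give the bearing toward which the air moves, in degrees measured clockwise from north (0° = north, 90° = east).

045°

The pressure-gradient force points toward the northwest (bearing 315°).
Geostrophic balance: in the Northern Hemisphere the Coriolis force deflects motion to the right, so the geostrophic wind blows 90° to the right of the pressure-gradient force (low pressure on the left).
Rotating 315° by 90° clockwise gives 045° — the wind blows toward the northeast.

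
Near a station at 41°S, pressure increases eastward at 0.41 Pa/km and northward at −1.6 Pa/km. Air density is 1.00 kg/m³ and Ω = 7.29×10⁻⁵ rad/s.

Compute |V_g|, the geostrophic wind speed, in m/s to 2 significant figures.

17 m/s

Coriolis parameter at 41°S:
f = 2Ω sin φ = 2 × 7.29×10⁻⁵ × sin 41° = 9.57×10⁻⁵ s⁻¹
In the Southern Hemisphere f is negative: f = −9.57×10⁻⁵ s⁻¹.
Component geostrophic relations (x east, y north):
u_g = −(1/(fρ)) ∂P/∂y,  v_g = (1/(fρ)) ∂P/∂x
u_g = −(−1.6×10⁻³)/(−9.57×10⁻⁵ × 1.00) = −16.7 m/s;  v_g = (0.41×10⁻³)/(−9.57×10⁻⁵ × 1.00) = −4.29 m/s
|V_g| = √(u_g² + v_g²) = 17.3 m/s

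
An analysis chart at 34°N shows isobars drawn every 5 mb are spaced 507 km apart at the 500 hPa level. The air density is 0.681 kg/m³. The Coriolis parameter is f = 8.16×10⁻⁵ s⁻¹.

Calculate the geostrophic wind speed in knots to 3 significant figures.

Pressure gradient: |∂P/∂n| = 500 Pa / 507000 m = 9.86×10⁻⁴ Pa/m
Geostrophic balance (pressure-gradient force = Coriolis force):
V_g = (1/(fρ)) |∂P/∂n| = 9.86×10⁻⁴ / (8.16×10⁻⁵ × 0.681) = 17.7 m/s
Converting: 17.7 m/s × 1.944 = 34.5 knots

34.5 knots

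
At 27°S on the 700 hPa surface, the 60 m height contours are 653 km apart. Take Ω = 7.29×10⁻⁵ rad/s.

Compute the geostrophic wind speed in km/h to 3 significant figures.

49.0 km/h

Coriolis parameter at 27°S:
f = 2Ω sin φ = 2 × 7.29×10⁻⁵ × sin 27° = 6.62×10⁻⁵ s⁻¹
Height gradient: |∂Z/∂n| = 60 m / 653000 m = 9.19×10⁻⁵
On a pressure surface, geostrophic balance gives V_g = (g/f)|∂Z/∂n|:
V_g = 9.81 × 9.19×10⁻⁵ / 6.62×10⁻⁵ = 13.6 m/s
Converting: 13.6 m/s × 3.6 = 49.0 km/h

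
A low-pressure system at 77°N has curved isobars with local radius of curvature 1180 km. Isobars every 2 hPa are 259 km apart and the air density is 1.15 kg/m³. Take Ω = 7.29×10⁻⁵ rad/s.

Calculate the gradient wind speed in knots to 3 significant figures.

8.94 knots

Coriolis parameter at 77°N:
f = 2Ω sin φ = 2 × 7.29×10⁻⁵ × sin 77° = 1.42×10⁻⁴ s⁻¹
Pressure gradient: |∂P/∂n| = 200 Pa / 259000 m = 7.72×10⁻⁴ Pa/m
Geostrophic speed: V_g = |∂P/∂n|/(fρ) = 7.72×10⁻⁴/(1.42×10⁻⁴ × 1.15) = 4.73 m/s
Around a low, centrifugal force acts outward with Coriolis, so pressure-gradient force balances both:
(1/ρ)|∂P/∂n| = fV + V²/R  →  V² + fR·V − fR·V_g = 0
With fR = 1.42×10⁻⁴ × 1180×10³ m = 168 m/s:
V = [−fR + √((fR)² + 4 fR V_g)]/2 = [−168 + √(168² + 4×168×4.73)]/2 = 4.6 m/s
Subgeostrophic (V < V_g = 4.73 m/s), as expected around a low.
Converting: 4.6 m/s × 1.944 = 8.94 knots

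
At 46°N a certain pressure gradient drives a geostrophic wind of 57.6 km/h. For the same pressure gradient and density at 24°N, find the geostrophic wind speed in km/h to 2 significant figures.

With the same pressure gradient and density, V_g ∝ 1/f ∝ 1/sin φ.
V₂ = V₁ · sin φ₁ / sin φ₂ = 57.6 × sin 46° / sin 24°
V₂ = 57.6 × 0.7193/0.4067 = 100 km/h

100 km/h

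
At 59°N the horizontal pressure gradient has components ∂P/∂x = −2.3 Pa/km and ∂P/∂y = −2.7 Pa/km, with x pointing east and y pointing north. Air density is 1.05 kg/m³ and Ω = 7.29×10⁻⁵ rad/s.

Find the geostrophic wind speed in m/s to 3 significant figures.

27.0 m/s

Coriolis parameter at 59°N:
f = 2Ω sin φ = 2 × 7.29×10⁻⁵ × sin 59° = 1.25×10⁻⁴ s⁻¹
Component geostrophic relations (x east, y north):
u_g = −(1/(fρ)) ∂P/∂y,  v_g = (1/(fρ)) ∂P/∂x
u_g = −(−2.7×10⁻³)/(1.25×10⁻⁴ × 1.05) = 20.6 m/s;  v_g = (−2.3×10⁻³)/(1.25×10⁻⁴ × 1.05) = −17.5 m/s
|V_g| = √(u_g² + v_g²) = 27.0 m/s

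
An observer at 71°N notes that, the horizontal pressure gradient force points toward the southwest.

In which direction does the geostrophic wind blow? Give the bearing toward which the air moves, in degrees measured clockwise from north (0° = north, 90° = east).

The pressure-gradient force points toward the southwest (bearing 225°).
Geostrophic balance: in the Northern Hemisphere the Coriolis force deflects motion to the right, so the geostrophic wind blows 90° to the right of the pressure-gradient force (low pressure on the left).
Rotating 225° by 90° clockwise gives 315° — the wind blows toward the northwest.

315°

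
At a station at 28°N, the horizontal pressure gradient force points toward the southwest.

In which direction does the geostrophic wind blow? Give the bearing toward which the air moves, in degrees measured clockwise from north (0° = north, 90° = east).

315°

The pressure-gradient force points toward the southwest (bearing 225°).
Geostrophic balance: in the Northern Hemisphere the Coriolis force deflects motion to the right, so the geostrophic wind blows 90° to the right of the pressure-gradient force (low pressure on the left).
Rotating 225° by 90° clockwise gives 315° — the wind blows toward the northwest.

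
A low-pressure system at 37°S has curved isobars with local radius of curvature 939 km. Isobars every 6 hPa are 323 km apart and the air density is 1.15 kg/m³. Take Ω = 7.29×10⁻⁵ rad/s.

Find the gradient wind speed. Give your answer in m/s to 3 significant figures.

15.5 m/s

Coriolis parameter at 37°S:
f = 2Ω sin φ = 2 × 7.29×10⁻⁵ × sin 37° = 8.77×10⁻⁵ s⁻¹
Pressure gradient: |∂P/∂n| = 600 Pa / 323000 m = 1.86×10⁻³ Pa/m
Geostrophic speed: V_g = |∂P/∂n|/(fρ) = 1.86×10⁻³/(8.77×10⁻⁵ × 1.15) = 18.4 m/s
Around a low, centrifugal force acts outward with Coriolis, so pressure-gradient force balances both:
(1/ρ)|∂P/∂n| = fV + V²/R  →  V² + fR·V − fR·V_g = 0
With fR = 8.77×10⁻⁵ × 939×10³ m = 82.4 m/s:
V = [−fR + √((fR)² + 4 fR V_g)]/2 = [−82.4 + √(82.4² + 4×82.4×18.4)]/2 = 15.5 m/s
Subgeostrophic (V < V_g = 18.4 m/s), as expected around a low.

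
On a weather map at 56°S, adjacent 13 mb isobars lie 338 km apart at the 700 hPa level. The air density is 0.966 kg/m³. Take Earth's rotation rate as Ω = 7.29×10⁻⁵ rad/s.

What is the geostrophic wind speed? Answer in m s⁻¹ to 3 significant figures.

32.9 m s⁻¹

Coriolis parameter at 56°S:
f = 2Ω sin φ = 2 × 7.29×10⁻⁵ × sin 56° = 1.21×10⁻⁴ s⁻¹
Pressure gradient: |∂P/∂n| = 1300 Pa / 338000 m = 3.85×10⁻³ Pa/m
Geostrophic balance (pressure-gradient force = Coriolis force):
V_g = (1/(fρ)) |∂P/∂n| = 3.85×10⁻³ / (1.21×10⁻⁴ × 0.966) = 32.9 m/s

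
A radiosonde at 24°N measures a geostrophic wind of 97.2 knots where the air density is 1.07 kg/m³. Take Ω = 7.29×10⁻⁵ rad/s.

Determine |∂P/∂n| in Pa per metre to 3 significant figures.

3.17×10⁻³ Pa/m

Coriolis parameter at 24°N:
f = 2Ω sin φ = 2 × 7.29×10⁻⁵ × sin 24° = 5.93×10⁻⁵ s⁻¹
Wind speed in SI: 97.2 knots = 50.0 m/s
Geostrophic balance rearranged: |∂P/∂n| = f ρ V_g
|∂P/∂n| = 5.93×10⁻⁵ × 1.07 × 50.0 = 3.17×10⁻³ Pa/m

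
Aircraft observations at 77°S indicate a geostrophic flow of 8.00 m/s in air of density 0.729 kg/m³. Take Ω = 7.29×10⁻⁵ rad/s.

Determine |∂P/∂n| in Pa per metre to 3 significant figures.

8.29×10⁻⁴ Pa/m

Coriolis parameter at 77°S:
f = 2Ω sin φ = 2 × 7.29×10⁻⁵ × sin 77° = 1.42×10⁻⁴ s⁻¹
Geostrophic balance rearranged: |∂P/∂n| = f ρ V_g
|∂P/∂n| = 1.42×10⁻⁴ × 0.729 × 8.00 = 8.29×10⁻⁴ Pa/m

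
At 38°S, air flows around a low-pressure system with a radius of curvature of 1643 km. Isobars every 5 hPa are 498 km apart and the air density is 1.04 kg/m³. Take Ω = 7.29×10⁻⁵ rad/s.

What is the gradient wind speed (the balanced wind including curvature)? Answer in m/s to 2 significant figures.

Coriolis parameter at 38°S:
f = 2Ω sin φ = 2 × 7.29×10⁻⁵ × sin 38° = 8.98×10⁻⁵ s⁻¹
Pressure gradient: |∂P/∂n| = 500 Pa / 498000 m = 1.00×10⁻³ Pa/m
Geostrophic speed: V_g = |∂P/∂n|/(fρ) = 1.00×10⁻³/(8.98×10⁻⁵ × 1.04) = 10.8 m/s
Around a low, centrifugal force acts outward with Coriolis, so pressure-gradient force balances both:
(1/ρ)|∂P/∂n| = fV + V²/R  →  V² + fR·V − fR·V_g = 0
With fR = 8.98×10⁻⁵ × 1643×10³ m = 147 m/s:
V = [−fR + √((fR)² + 4 fR V_g)]/2 = [−147 + √(147² + 4×147×10.8)]/2 = 10.1 m/s
Subgeostrophic (V < V_g = 10.8 m/s), as expected around a low.

10 m/s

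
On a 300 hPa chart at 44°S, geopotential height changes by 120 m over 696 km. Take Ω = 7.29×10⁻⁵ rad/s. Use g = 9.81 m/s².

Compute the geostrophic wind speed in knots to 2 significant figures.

32 knots

Coriolis parameter at 44°S:
f = 2Ω sin φ = 2 × 7.29×10⁻⁵ × sin 44° = 1.01×10⁻⁴ s⁻¹
Height gradient: |∂Z/∂n| = 120 m / 696000 m = 1.72×10⁻⁴
On a pressure surface, geostrophic balance gives V_g = (g/f)|∂Z/∂n|:
V_g = 9.81 × 1.72×10⁻⁴ / 1.01×10⁻⁴ = 16.7 m/s
Converting: 16.7 m/s × 1.944 = 32 knots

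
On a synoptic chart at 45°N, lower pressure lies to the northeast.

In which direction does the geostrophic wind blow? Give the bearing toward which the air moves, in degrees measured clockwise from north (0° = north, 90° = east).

The pressure-gradient force points toward the northeast (bearing 045°).
Geostrophic balance: in the Northern Hemisphere the Coriolis force deflects motion to the right, so the geostrophic wind blows 90° to the right of the pressure-gradient force (low pressure on the left).
Rotating 045° by 90° clockwise gives 135° — the wind blows toward the southeast.

135°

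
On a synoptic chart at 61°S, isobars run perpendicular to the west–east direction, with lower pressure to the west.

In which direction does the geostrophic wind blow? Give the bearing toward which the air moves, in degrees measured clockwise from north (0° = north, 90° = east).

The pressure-gradient force points toward the west (bearing 270°).
Geostrophic balance: in the Southern Hemisphere the Coriolis force deflects motion to the left, so the geostrophic wind blows 90° to the left of the pressure-gradient force (low pressure on the right).
Rotating 270° by 90° counterclockwise gives 180° — the wind blows toward the south.

180°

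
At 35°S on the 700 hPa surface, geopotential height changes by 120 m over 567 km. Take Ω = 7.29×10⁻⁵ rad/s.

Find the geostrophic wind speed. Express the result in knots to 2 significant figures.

48 knots

Coriolis parameter at 35°S:
f = 2Ω sin φ = 2 × 7.29×10⁻⁵ × sin 35° = 8.36×10⁻⁵ s⁻¹
Height gradient: |∂Z/∂n| = 120 m / 567000 m = 2.12×10⁻⁴
On a pressure surface, geostrophic balance gives V_g = (g/f)|∂Z/∂n|:
V_g = 9.81 × 2.12×10⁻⁴ / 8.36×10⁻⁵ = 24.8 m/s
Converting: 24.8 m/s × 1.944 = 48 knots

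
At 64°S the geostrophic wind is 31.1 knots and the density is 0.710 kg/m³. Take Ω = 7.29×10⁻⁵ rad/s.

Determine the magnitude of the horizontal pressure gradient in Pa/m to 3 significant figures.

1.49×10⁻³ Pa/m

Coriolis parameter at 64°S:
f = 2Ω sin φ = 2 × 7.29×10⁻⁵ × sin 64° = 1.31×10⁻⁴ s⁻¹
Wind speed in SI: 31.1 knots = 16.0 m/s
Geostrophic balance rearranged: |∂P/∂n| = f ρ V_g
|∂P/∂n| = 1.31×10⁻⁴ × 0.710 × 16.0 = 1.49×10⁻³ Pa/m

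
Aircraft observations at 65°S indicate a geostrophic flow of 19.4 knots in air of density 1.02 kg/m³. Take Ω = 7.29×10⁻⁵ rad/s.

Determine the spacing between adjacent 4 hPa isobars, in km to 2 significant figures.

Coriolis parameter at 65°S:
f = 2Ω sin φ = 2 × 7.29×10⁻⁵ × sin 65° = 1.32×10⁻⁴ s⁻¹
Wind speed in SI: 19.4 knots = 9.98 m/s
Geostrophic balance rearranged: |∂P/∂n| = f ρ V_g
|∂P/∂n| = 1.32×10⁻⁴ × 1.02 × 9.98 = 1.35×10⁻³ Pa/m
Isobar spacing: Δn = ΔP/|∂P/∂n| = 400 Pa / 1.35×10⁻³ Pa/m = 297363 m ≈ 300 km

300 km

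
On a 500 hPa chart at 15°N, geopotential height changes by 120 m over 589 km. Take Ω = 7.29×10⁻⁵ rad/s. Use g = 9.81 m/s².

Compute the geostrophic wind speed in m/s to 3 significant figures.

53.0 m/s

Coriolis parameter at 15°N:
f = 2Ω sin φ = 2 × 7.29×10⁻⁵ × sin 15° = 3.77×10⁻⁵ s⁻¹
Height gradient: |∂Z/∂n| = 120 m / 589000 m = 2.04×10⁻⁴
On a pressure surface, geostrophic balance gives V_g = (g/f)|∂Z/∂n|:
V_g = 9.81 × 2.04×10⁻⁴ / 3.77×10⁻⁵ = 53.0 m/s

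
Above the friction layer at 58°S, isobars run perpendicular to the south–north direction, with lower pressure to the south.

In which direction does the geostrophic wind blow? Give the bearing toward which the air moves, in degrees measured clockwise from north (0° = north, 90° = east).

The pressure-gradient force points toward the south (bearing 180°).
Geostrophic balance: in the Southern Hemisphere the Coriolis force deflects motion to the left, so the geostrophic wind blows 90° to the left of the pressure-gradient force (low pressure on the right).
Rotating 180° by 90° counterclockwise gives 090° — the wind blows toward the east.

090°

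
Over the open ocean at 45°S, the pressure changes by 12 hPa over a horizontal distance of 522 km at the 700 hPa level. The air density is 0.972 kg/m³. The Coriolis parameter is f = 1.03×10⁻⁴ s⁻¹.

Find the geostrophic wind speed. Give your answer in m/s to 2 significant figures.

Pressure gradient: |∂P/∂n| = 1200 Pa / 522000 m = 2.30×10⁻³ Pa/m
Geostrophic balance (pressure-gradient force = Coriolis force):
V_g = (1/(fρ)) |∂P/∂n| = 2.30×10⁻³ / (1.03×10⁻⁴ × 0.972) = 23.0 m/s

23 m/s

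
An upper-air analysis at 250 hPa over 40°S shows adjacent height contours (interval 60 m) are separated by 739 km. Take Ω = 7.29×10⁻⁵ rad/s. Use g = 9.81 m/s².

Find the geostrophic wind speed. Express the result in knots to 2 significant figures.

17 knots

Coriolis parameter at 40°S:
f = 2Ω sin φ = 2 × 7.29×10⁻⁵ × sin 40° = 9.37×10⁻⁵ s⁻¹
Height gradient: |∂Z/∂n| = 60 m / 739000 m = 8.12×10⁻⁵
On a pressure surface, geostrophic balance gives V_g = (g/f)|∂Z/∂n|:
V_g = 9.81 × 8.12×10⁻⁵ / 9.37×10⁻⁵ = 8.50 m/s
Converting: 8.50 m/s × 1.944 = 17 knots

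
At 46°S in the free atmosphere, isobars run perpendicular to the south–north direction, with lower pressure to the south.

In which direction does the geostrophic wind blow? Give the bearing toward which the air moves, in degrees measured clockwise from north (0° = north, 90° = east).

090°

The pressure-gradient force points toward the south (bearing 180°).
Geostrophic balance: in the Southern Hemisphere the Coriolis force deflects motion to the left, so the geostrophic wind blows 90° to the left of the pressure-gradient force (low pressure on the right).
Rotating 180° by 90° counterclockwise gives 090° — the wind blows toward the east.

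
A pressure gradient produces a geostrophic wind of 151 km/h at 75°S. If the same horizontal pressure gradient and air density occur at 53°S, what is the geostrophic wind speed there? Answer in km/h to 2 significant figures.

With the same pressure gradient and density, V_g ∝ 1/f ∝ 1/sin φ.
V₂ = V₁ · sin φ₁ / sin φ₂ = 151 × sin 75° / sin 53°
V₂ = 151 × 0.9659/0.7986 = 180 km/h

180 km/h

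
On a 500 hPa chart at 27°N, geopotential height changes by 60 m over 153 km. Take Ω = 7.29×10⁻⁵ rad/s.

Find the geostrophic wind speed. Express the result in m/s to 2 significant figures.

Coriolis parameter at 27°N:
f = 2Ω sin φ = 2 × 7.29×10⁻⁵ × sin 27° = 6.62×10⁻⁵ s⁻¹
Height gradient: |∂Z/∂n| = 60 m / 153000 m = 3.92×10⁻⁴
On a pressure surface, geostrophic balance gives V_g = (g/f)|∂Z/∂n|:
V_g = 9.81 × 3.92×10⁻⁴ / 6.62×10⁻⁵ = 58.1 m/s

58 m/s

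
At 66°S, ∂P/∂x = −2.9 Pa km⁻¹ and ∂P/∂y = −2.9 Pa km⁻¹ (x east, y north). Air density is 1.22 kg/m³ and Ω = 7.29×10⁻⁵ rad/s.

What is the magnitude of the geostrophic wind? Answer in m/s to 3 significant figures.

Coriolis parameter at 66°S:
f = 2Ω sin φ = 2 × 7.29×10⁻⁵ × sin 66° = 1.33×10⁻⁴ s⁻¹
In the Southern Hemisphere f is negative: f = −1.33×10⁻⁴ s⁻¹.
Component geostrophic relations (x east, y north):
u_g = −(1/(fρ)) ∂P/∂y,  v_g = (1/(fρ)) ∂P/∂x
u_g = −(−2.9×10⁻³)/(−1.33×10⁻⁴ × 1.22) = −17.8 m/s;  v_g = (−2.9×10⁻³)/(−1.33×10⁻⁴ × 1.22) = 17.8 m/s
|V_g| = √(u_g² + v_g²) = 25.2 m/s

25.2 m/s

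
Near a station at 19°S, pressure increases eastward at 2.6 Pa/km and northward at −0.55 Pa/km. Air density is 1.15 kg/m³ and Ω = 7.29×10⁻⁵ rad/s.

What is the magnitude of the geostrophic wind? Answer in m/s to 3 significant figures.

48.7 m/s

Coriolis parameter at 19°S:
f = 2Ω sin φ = 2 × 7.29×10⁻⁵ × sin 19° = 4.75×10⁻⁵ s⁻¹
In the Southern Hemisphere f is negative: f = −4.75×10⁻⁵ s⁻¹.
Component geostrophic relations (x east, y north):
u_g = −(1/(fρ)) ∂P/∂y,  v_g = (1/(fρ)) ∂P/∂x
u_g = −(−0.55×10⁻³)/(−4.75×10⁻⁵ × 1.15) = −10.1 m/s;  v_g = (2.6×10⁻³)/(−4.75×10⁻⁵ × 1.15) = −47.6 m/s
|V_g| = √(u_g² + v_g²) = 48.7 m/s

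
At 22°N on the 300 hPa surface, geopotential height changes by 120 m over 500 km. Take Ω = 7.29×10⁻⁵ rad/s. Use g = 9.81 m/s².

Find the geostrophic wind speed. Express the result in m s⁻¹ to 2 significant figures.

Coriolis parameter at 22°N:
f = 2Ω sin φ = 2 × 7.29×10⁻⁵ × sin 22° = 5.46×10⁻⁵ s⁻¹
Height gradient: |∂Z/∂n| = 120 m / 500000 m = 2.40×10⁻⁴
On a pressure surface, geostrophic balance gives V_g = (g/f)|∂Z/∂n|:
V_g = 9.81 × 2.40×10⁻⁴ / 5.46×10⁻⁵ = 43.1 m/s

43 m s⁻¹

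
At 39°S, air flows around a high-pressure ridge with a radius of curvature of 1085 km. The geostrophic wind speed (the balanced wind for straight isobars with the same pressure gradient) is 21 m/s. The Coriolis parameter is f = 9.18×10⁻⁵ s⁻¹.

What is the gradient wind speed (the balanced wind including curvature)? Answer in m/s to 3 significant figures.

30.1 m/s

Around a high, pressure-gradient force acts outward with centrifugal, so Coriolis balances both:
fV = (1/ρ)|∂P/∂n| + V²/R  →  V² − fR·V + fR·V_g = 0
With fR = 9.18×10⁻⁵ × 1085×10³ m = 99.6 m/s:
V = [fR − √((fR)² − 4 fR V_g)]/2 = [99.6 − √(99.6² − 4×99.6×21)]/2 = 30.1 m/s
Supergeostrophic (V > V_g = 21 m/s), as expected around a high.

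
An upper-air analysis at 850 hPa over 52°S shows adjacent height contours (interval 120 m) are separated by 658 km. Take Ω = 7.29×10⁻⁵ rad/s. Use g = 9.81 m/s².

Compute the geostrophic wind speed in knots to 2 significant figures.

Coriolis parameter at 52°S:
f = 2Ω sin φ = 2 × 7.29×10⁻⁵ × sin 52° = 1.15×10⁻⁴ s⁻¹
Height gradient: |∂Z/∂n| = 120 m / 658000 m = 1.82×10⁻⁴
On a pressure surface, geostrophic balance gives V_g = (g/f)|∂Z/∂n|:
V_g = 9.81 × 1.82×10⁻⁴ / 1.15×10⁻⁴ = 15.6 m/s
Converting: 15.6 m/s × 1.944 = 30 knots

30 knots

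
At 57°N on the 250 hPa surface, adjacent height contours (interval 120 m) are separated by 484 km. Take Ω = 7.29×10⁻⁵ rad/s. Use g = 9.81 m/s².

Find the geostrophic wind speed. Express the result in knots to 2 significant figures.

Coriolis parameter at 57°N:
f = 2Ω sin φ = 2 × 7.29×10⁻⁵ × sin 57° = 1.22×10⁻⁴ s⁻¹
Height gradient: |∂Z/∂n| = 120 m / 484000 m = 2.48×10⁻⁴
On a pressure surface, geostrophic balance gives V_g = (g/f)|∂Z/∂n|:
V_g = 9.81 × 2.48×10⁻⁴ / 1.22×10⁻⁴ = 19.9 m/s
Converting: 19.9 m/s × 1.944 = 39 knots

39 knots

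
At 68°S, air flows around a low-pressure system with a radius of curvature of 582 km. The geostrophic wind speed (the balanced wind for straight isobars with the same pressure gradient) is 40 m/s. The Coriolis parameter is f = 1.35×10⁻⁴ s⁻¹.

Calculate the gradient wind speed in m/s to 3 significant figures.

Around a low, centrifugal force acts outward with Coriolis, so pressure-gradient force balances both:
(1/ρ)|∂P/∂n| = fV + V²/R  →  V² + fR·V − fR·V_g = 0
With fR = 1.35×10⁻⁴ × 582×10³ m = 78.6 m/s:
V = [−fR + √((fR)² + 4 fR V_g)]/2 = [−78.6 + √(78.6² + 4×78.6×40)]/2 = 29.2 m/s
Subgeostrophic (V < V_g = 40 m/s), as expected around a low.

29.2 m/s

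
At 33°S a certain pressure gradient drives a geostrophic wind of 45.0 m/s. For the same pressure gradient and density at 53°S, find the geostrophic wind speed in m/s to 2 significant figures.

31 m/s

With the same pressure gradient and density, V_g ∝ 1/f ∝ 1/sin φ.
V₂ = V₁ · sin φ₁ / sin φ₂ = 45.0 × sin 33° / sin 53°
V₂ = 45.0 × 0.5446/0.7986 = 31 m/s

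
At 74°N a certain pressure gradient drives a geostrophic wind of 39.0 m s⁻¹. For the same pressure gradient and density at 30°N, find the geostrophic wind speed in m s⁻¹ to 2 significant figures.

75 m s⁻¹

With the same pressure gradient and density, V_g ∝ 1/f ∝ 1/sin φ.
V₂ = V₁ · sin φ₁ / sin φ₂ = 39.0 × sin 74° / sin 30°
V₂ = 39.0 × 0.9613/0.5000 = 75 m s⁻¹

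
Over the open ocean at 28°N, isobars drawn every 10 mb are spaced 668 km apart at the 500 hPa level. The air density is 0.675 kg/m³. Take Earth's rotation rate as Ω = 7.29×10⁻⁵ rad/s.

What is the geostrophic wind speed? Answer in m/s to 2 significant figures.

32 m/s

Coriolis parameter at 28°N:
f = 2Ω sin φ = 2 × 7.29×10⁻⁵ × sin 28° = 6.84×10⁻⁵ s⁻¹
Pressure gradient: |∂P/∂n| = 1000 Pa / 668000 m = 1.50×10⁻³ Pa/m
Geostrophic balance (pressure-gradient force = Coriolis force):
V_g = (1/(fρ)) |∂P/∂n| = 1.50×10⁻³ / (6.84×10⁻⁵ × 0.675) = 32.4 m/s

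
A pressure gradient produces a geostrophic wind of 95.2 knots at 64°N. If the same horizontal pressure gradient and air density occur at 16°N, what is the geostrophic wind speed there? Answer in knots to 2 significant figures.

310 knots

With the same pressure gradient and density, V_g ∝ 1/f ∝ 1/sin φ.
V₂ = V₁ · sin φ₁ / sin φ₂ = 95.2 × sin 64° / sin 16°
V₂ = 95.2 × 0.8988/0.2756 = 310 knots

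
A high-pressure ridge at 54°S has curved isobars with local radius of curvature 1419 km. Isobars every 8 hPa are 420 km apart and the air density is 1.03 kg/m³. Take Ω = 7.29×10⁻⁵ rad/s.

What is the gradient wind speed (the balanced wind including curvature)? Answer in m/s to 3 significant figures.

17.5 m/s

Coriolis parameter at 54°S:
f = 2Ω sin φ = 2 × 7.29×10⁻⁵ × sin 54° = 1.18×10⁻⁴ s⁻¹
Pressure gradient: |∂P/∂n| = 800 Pa / 420000 m = 1.90×10⁻³ Pa/m
Geostrophic speed: V_g = |∂P/∂n|/(fρ) = 1.90×10⁻³/(1.18×10⁻⁴ × 1.03) = 15.7 m/s
Around a high, pressure-gradient force acts outward with centrifugal, so Coriolis balances both:
fV = (1/ρ)|∂P/∂n| + V²/R  →  V² − fR·V + fR·V_g = 0
With fR = 1.18×10⁻⁴ × 1419×10³ m = 167 m/s:
V = [fR − √((fR)² − 4 fR V_g)]/2 = [167 − √(167² − 4×167×15.7)]/2 = 17.5 m/s
Supergeostrophic (V > V_g = 15.7 m/s), as expected around a high.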